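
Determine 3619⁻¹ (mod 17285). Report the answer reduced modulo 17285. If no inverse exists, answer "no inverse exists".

Extended Euclidean algorithm:
17285 = 4·3619 + 2809
3619 = 1·2809 + 810
2809 = 3·810 + 379
810 = 2·379 + 52
379 = 7·52 + 15
52 = 3·15 + 7
15 = 2·7 + 1
7 = 7·1 + 0
Since gcd(3619, 17285) = 1, back-substitute to write 1 as a combination:
1 = 15 − 2·7
1 = −2·52 + 7·15
1 = 7·379 − 51·52
1 = −51·810 + 109·379
1 = 109·2809 − 378·810
1 = −378·3619 + 487·2809
1 = 487·17285 − 2326·3619
So 3619·(-2326) ≡ 1 (mod 17285), and -2326 ≡ 14959 (mod 17285).

14959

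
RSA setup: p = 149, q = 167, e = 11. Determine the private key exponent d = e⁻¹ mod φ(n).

4467

φ(n) = (p−1)(q−1) = 148·166 = 24568.
Need d with 11·d ≡ 1 (mod 24568). Apply the extended Euclidean algorithm:
24568 = 2233*11 + 5
11 = 2*5 + 1
5 = 5*1 + 0
Back-substitute:
1 = 11 − 2·5
1 = −2·24568 + 4467·11
So 11·4467 ≡ 1 (mod 24568), hence d = 4467.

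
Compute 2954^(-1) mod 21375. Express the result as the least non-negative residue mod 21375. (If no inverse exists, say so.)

Run Euclid on (21375, 2954):
21375 = 7*2954 + 697
2954 = 4*697 + 166
697 = 4*166 + 33
166 = 5*33 + 1
33 = 33*1 + 0
Since gcd(2954, 21375) = 1, back-substitute to write 1 as a combination:
1 = 166 − 5·33
1 = −5·697 + 21·166
1 = 21·2954 − 89·697
1 = −89·21375 + 644·2954
So 2954·644 ≡ 1 (mod 21375).

644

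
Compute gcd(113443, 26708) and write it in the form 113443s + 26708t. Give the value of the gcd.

Repeated division:
113443 = 4*26708 + 6611
26708 = 4*6611 + 264
6611 = 25*264 + 11
264 = 24*11 + 0
gcd(113443, 26708) = 11.
Express as a combination:
11 = 6611 − 25·264
11 = −25·26708 + 101·6611
11 = 101·113443 − 429·26708
So 11 = (101)·113443 + (-429)·26708.

11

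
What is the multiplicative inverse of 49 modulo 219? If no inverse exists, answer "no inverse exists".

Run Euclid on (219, 49):
219 = 4*49 + 23
49 = 2*23 + 3
23 = 7*3 + 2
3 = 1*2 + 1
2 = 2*1 + 0
gcd = 1, so the inverse exists. Back-substitute:
1 = 3 − 2
1 = −23 + 8·3
1 = 8·49 − 17·23
1 = −17·219 + 76·49
So 49·76 ≡ 1 (mod 219).

76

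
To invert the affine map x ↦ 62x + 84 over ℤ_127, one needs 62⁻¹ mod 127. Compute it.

Apply the Euclidean algorithm to 127 and 62:
127 = 2×62 + 3
62 = 20×3 + 2
3 = 1×2 + 1
2 = 2×1 + 0
Since gcd(62, 127) = 1, back-substitute to write 1 as a combination:
1 = 3 − 2
1 = −62 + 21·3
1 = 21·127 − 43·62
Thus 62·(-43) ≡ 1 (mod 127); reducing, -43 mod 127 = 84.

84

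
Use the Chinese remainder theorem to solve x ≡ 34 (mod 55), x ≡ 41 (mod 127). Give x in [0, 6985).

2454

Write x = 34 + 55·k. Then 55·k ≡ 41 − 34 ≡ 7 (mod 127).
Need 55⁻¹ mod 127. Extended Euclid on (127, 55):
127 = 2·55 + 17
55 = 3·17 + 4
17 = 4·4 + 1
4 = 4·1 + 0
Back-substitute:
1 = 17 − 4·4
1 = −4·55 + 13·17
1 = 13·127 − 30·55
55⁻¹ ≡ 97 (mod 127), so k ≡ 97·7 ≡ 44 (mod 127).
x = 34 + 55·44 = 2454.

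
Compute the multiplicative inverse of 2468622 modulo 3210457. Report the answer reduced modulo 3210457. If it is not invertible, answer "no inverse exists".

2155306

Apply the Euclidean algorithm to 3210457 and 2468622:
3210457 = 1·2468622 + 741835
2468622 = 3·741835 + 243117
741835 = 3·243117 + 12484
243117 = 19·12484 + 5921
12484 = 2·5921 + 642
5921 = 9·642 + 143
642 = 4·143 + 70
143 = 2·70 + 3
70 = 23·3 + 1
3 = 3·1 + 0
gcd = 1, so the inverse exists. Back-substitute:
1 = 70 − 23·3
1 = −23·143 + 47·70
1 = 47·642 − 211·143
1 = −211·5921 + 1946·642
1 = 1946·12484 − 4103·5921
1 = −4103·243117 + 79903·12484
1 = 79903·741835 − 243812·243117
1 = −243812·2468622 + 811339·741835
1 = 811339·3210457 − 1055151·2468622
So 2468622·(-1055151) ≡ 1 (mod 3210457), and -1055151 ≡ 2155306 (mod 3210457).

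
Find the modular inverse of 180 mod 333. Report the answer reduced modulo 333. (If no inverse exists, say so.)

Compute gcd(180, 333):
333 = 1×180 + 153
180 = 1×153 + 27
153 = 5×27 + 18
27 = 1×18 + 9
18 = 2×9 + 0
The gcd is 9, not 1, hence no inverse exists.

no inverse exists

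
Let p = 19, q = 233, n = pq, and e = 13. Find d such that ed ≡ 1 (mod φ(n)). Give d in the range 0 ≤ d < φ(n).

1285

φ(n) = (p−1)(q−1) = 18·232 = 4176.
Need d with 13·d ≡ 1 (mod 4176). Apply the extended Euclidean algorithm:
4176 = 321×13 + 3
13 = 4×3 + 1
3 = 3×1 + 0
Back-substitute:
1 = 13 − 4·3
1 = −4·4176 + 1285·13
So 13·1285 ≡ 1 (mod 4176), hence d = 1285.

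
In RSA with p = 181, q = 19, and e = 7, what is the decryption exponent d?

φ(n) = (p−1)(q−1) = 180·18 = 3240.
Need d with 7·d ≡ 1 (mod 3240). Apply the extended Euclidean algorithm:
3240 = 462×7 + 6
7 = 1×6 + 1
6 = 6×1 + 0
Back-substitute:
1 = 7 − 6
1 = −3240 + 463·7
So 7·463 ≡ 1 (mod 3240), hence d = 463.

463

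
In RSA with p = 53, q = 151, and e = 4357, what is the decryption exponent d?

φ(n) = (p−1)(q−1) = 52·150 = 7800.
Need d with 4357·d ≡ 1 (mod 7800). Apply the extended Euclidean algorithm:
7800 = 1×4357 + 3443
4357 = 1×3443 + 914
3443 = 3×914 + 701
914 = 1×701 + 213
701 = 3×213 + 62
213 = 3×62 + 27
62 = 2×27 + 8
27 = 3×8 + 3
8 = 2×3 + 2
3 = 1×2 + 1
2 = 2×1 + 0
Back-substitute:
1 = 3 − 2
1 = −8 + 3·3
1 = 3·27 − 10·8
1 = −10·62 + 23·27
1 = 23·213 − 79·62
1 = −79·701 + 260·213
1 = 260·914 − 339·701
1 = −339·3443 + 1277·914
1 = 1277·4357 − 1616·3443
1 = −1616·7800 + 2893·4357
So 4357·2893 ≡ 1 (mod 7800), hence d = 2893.

2893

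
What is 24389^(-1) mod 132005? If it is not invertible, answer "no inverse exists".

gcd(132005, 24389) by repeated division:
132005 = 5*24389 + 10060
24389 = 2*10060 + 4269
10060 = 2*4269 + 1522
4269 = 2*1522 + 1225
1522 = 1*1225 + 297
1225 = 4*297 + 37
297 = 8*37 + 1
37 = 37*1 + 0
gcd = 1, so the inverse exists. Back-substitute:
1 = 297 − 8·37
1 = −8·1225 + 33·297
1 = 33·1522 − 41·1225
1 = −41·4269 + 115·1522
1 = 115·10060 − 271·4269
1 = −271·24389 + 657·10060
1 = 657·132005 − 3556·24389
Thus 24389·(-3556) ≡ 1 (mod 132005); reducing, -3556 mod 132005 = 128449.

128449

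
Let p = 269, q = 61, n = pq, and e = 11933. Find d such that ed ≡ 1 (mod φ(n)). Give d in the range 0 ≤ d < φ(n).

11237

φ(n) = (p−1)(q−1) = 268·60 = 16080.
Need d with 11933·d ≡ 1 (mod 16080). Apply the extended Euclidean algorithm:
16080 = 1·11933 + 4147
11933 = 2·4147 + 3639
4147 = 1·3639 + 508
3639 = 7·508 + 83
508 = 6·83 + 10
83 = 8·10 + 3
10 = 3·3 + 1
3 = 3·1 + 0
Back-substitute:
1 = 10 − 3·3
1 = −3·83 + 25·10
1 = 25·508 − 153·83
1 = −153·3639 + 1096·508
1 = 1096·4147 − 1249·3639
1 = −1249·11933 + 3594·4147
1 = 3594·16080 − 4843·11933
So 11933·(-4843) ≡ 1 (mod 16080), hence d ≡ -4843 ≡ 11237 (mod 16080).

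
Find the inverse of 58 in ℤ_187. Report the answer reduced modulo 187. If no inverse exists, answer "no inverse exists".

Apply the Euclidean algorithm to 187 and 58:
187 = 3*58 + 13
58 = 4*13 + 6
13 = 2*6 + 1
6 = 6*1 + 0
gcd = 1, so the inverse exists. Back-substitute:
1 = 13 − 2·6
1 = −2·58 + 9·13
1 = 9·187 − 29·58
So 58·(-29) ≡ 1 (mod 187), and -29 ≡ 158 (mod 187).

158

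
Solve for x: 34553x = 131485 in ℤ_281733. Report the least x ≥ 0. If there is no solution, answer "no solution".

First find gcd(34553, 281733):
281733 = 8·34553 + 5309
34553 = 6·5309 + 2699
5309 = 1·2699 + 2610
2699 = 1·2610 + 89
2610 = 29·89 + 29
89 = 3·29 + 2
29 = 14·2 + 1
2 = 2·1 + 0
gcd = 1, so a unique solution mod 281733 exists.
Back-substitute for the Bézout coefficients:
1 = 29 − 14·2
1 = −14·89 + 43·29
1 = 43·2610 − 1261·89
1 = −1261·2699 + 1304·2610
1 = 1304·5309 − 2565·2699
1 = −2565·34553 + 16694·5309
1 = 16694·281733 − 136117·34553
So 34553·(-136117) ≡ 1 (mod 281733), giving 34553⁻¹ ≡ 145616.
x ≡ 34553⁻¹·131485 ≡ 145616·131485 ≡ 26813 (mod 281733).

26813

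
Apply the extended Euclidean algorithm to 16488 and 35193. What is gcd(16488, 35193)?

Apply Euclid's algorithm to 35193 and 16488:
35193 = 2*16488 + 2217
16488 = 7*2217 + 969
2217 = 2*969 + 279
969 = 3*279 + 132
279 = 2*132 + 15
132 = 8*15 + 12
15 = 1*12 + 3
12 = 4*3 + 0
gcd(16488, 35193) = 3.
Working backward:
3 = 15 − 12
3 = −132 + 9·15
3 = 9·279 − 19·132
3 = −19·969 + 66·279
3 = 66·2217 − 151·969
3 = −151·16488 + 1123·2217
3 = 1123·35193 − 2397·16488
So 3 = (1123)·35193 + (-2397)·16488.

3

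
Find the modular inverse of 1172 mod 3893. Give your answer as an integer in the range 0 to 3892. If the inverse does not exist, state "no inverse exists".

475

gcd(3893, 1172) by repeated division:
3893 = 3×1172 + 377
1172 = 3×377 + 41
377 = 9×41 + 8
41 = 5×8 + 1
8 = 8×1 + 0
gcd = 1, so the inverse exists. Back-substitute:
1 = 41 − 5·8
1 = −5·377 + 46·41
1 = 46·1172 − 143·377
1 = −143·3893 + 475·1172
So 1172·475 ≡ 1 (mod 3893).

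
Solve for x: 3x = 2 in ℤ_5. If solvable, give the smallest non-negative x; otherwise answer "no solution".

4

First find gcd(3, 5):
5 = 1*3 + 2
3 = 1*2 + 1
2 = 2*1 + 0
gcd = 1, so a unique solution mod 5 exists.
Back-substitute for the Bézout coefficients:
1 = 3 − 2
1 = −5 + 2·3
So 3·(2) ≡ 1 (mod 5), giving 3⁻¹ ≡ 2.
x ≡ 3⁻¹·2 ≡ 2·2 ≡ 4 (mod 5).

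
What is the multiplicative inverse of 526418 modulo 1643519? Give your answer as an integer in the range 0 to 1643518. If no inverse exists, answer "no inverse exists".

Run Euclid on (1643519, 526418):
1643519 = 3*526418 + 64265
526418 = 8*64265 + 12298
64265 = 5*12298 + 2775
12298 = 4*2775 + 1198
2775 = 2*1198 + 379
1198 = 3*379 + 61
379 = 6*61 + 13
61 = 4*13 + 9
13 = 1*9 + 4
9 = 2*4 + 1
4 = 4*1 + 0
Since gcd(526418, 1643519) = 1, back-substitute to write 1 as a combination:
1 = 9 − 2·4
1 = −2·13 + 3·9
1 = 3·61 − 14·13
1 = −14·379 + 87·61
1 = 87·1198 − 275·379
1 = −275·2775 + 637·1198
1 = 637·12298 − 2823·2775
1 = −2823·64265 + 14752·12298
1 = 14752·526418 − 120839·64265
1 = −120839·1643519 + 377269·526418
So 526418·377269 ≡ 1 (mod 1643519).

377269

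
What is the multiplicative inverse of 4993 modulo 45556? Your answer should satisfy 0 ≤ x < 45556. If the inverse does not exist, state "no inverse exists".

11113

Extended Euclidean algorithm:
45556 = 9×4993 + 619
4993 = 8×619 + 41
619 = 15×41 + 4
41 = 10×4 + 1
4 = 4×1 + 0
The gcd is 1. Working backward:
1 = 41 − 10·4
1 = −10·619 + 151·41
1 = 151·4993 − 1218·619
1 = −1218·45556 + 11113·4993
So 4993·11113 ≡ 1 (mod 45556).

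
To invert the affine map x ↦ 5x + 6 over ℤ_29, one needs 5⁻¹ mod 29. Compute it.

Run Euclid on (29, 5):
29 = 5·5 + 4
5 = 1·4 + 1
4 = 4·1 + 0
The gcd is 1. Working backward:
1 = 5 − 4
1 = −29 + 6·5
So 5·6 ≡ 1 (mod 29).

6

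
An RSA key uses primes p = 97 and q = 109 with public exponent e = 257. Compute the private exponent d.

φ(n) = (p−1)(q−1) = 96·108 = 10368.
Need d with 257·d ≡ 1 (mod 10368). Apply the extended Euclidean algorithm:
10368 = 40×257 + 88
257 = 2×88 + 81
88 = 1×81 + 7
81 = 11×7 + 4
7 = 1×4 + 3
4 = 1×3 + 1
3 = 3×1 + 0
Back-substitute:
1 = 4 − 3
1 = −7 + 2·4
1 = 2·81 − 23·7
1 = −23·88 + 25·81
1 = 25·257 − 73·88
1 = −73·10368 + 2945·257
So 257·2945 ≡ 1 (mod 10368), hence d = 2945.

2945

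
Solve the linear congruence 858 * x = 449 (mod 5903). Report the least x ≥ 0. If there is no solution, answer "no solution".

First find gcd(858, 5903):
5903 = 6·858 + 755
858 = 1·755 + 103
755 = 7·103 + 34
103 = 3·34 + 1
34 = 34·1 + 0
gcd = 1, so a unique solution mod 5903 exists.
Back-substitute for the Bézout coefficients:
1 = 103 − 3·34
1 = −3·755 + 22·103
1 = 22·858 − 25·755
1 = −25·5903 + 172·858
So 858·(172) ≡ 1 (mod 5903), giving 858⁻¹ ≡ 172.
x ≡ 858⁻¹·449 ≡ 172·449 ≡ 489 (mod 5903).

489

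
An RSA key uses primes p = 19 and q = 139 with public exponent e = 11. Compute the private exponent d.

1355

φ(n) = (p−1)(q−1) = 18·138 = 2484.
Need d with 11·d ≡ 1 (mod 2484). Apply the extended Euclidean algorithm:
2484 = 225·11 + 9
11 = 1·9 + 2
9 = 4·2 + 1
2 = 2·1 + 0
Back-substitute:
1 = 9 − 4·2
1 = −4·11 + 5·9
1 = 5·2484 − 1129·11
So 11·(-1129) ≡ 1 (mod 2484), hence d ≡ -1129 ≡ 1355 (mod 2484).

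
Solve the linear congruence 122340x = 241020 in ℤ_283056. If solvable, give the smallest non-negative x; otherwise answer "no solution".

First find gcd(122340, 283056):
283056 = 2·122340 + 38376
122340 = 3·38376 + 7212
38376 = 5·7212 + 2316
7212 = 3·2316 + 264
2316 = 8·264 + 204
264 = 1·204 + 60
204 = 3·60 + 24
60 = 2·24 + 12
24 = 2·12 + 0
gcd = 12 and 12 | 241020, so solutions exist. Divide through by 12: 10195x ≡ 20085 (mod 23588).
Now find 10195⁻¹ mod 23588:
23588 = 2×10195 + 3198
10195 = 3×3198 + 601
3198 = 5×601 + 193
601 = 3×193 + 22
193 = 8×22 + 17
22 = 1×17 + 5
17 = 3×5 + 2
5 = 2×2 + 1
2 = 2×1 + 0
Back-substitute:
1 = 5 − 2·2
1 = −2·17 + 7·5
1 = 7·22 − 9·17
1 = −9·193 + 79·22
1 = 79·601 − 246·193
1 = −246·3198 + 1309·601
1 = 1309·10195 − 4173·3198
1 = −4173·23588 + 9655·10195
So 10195⁻¹ ≡ 9655 (mod 23588).
Then x ≡ 9655·20085 ≡ 3727 (mod 23588); the smallest non-negative solution is x = 3727.

3727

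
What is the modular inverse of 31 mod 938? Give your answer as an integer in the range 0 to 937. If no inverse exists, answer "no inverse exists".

817

Apply the Euclidean algorithm to 938 and 31:
938 = 30*31 + 8
31 = 3*8 + 7
8 = 1*7 + 1
7 = 7*1 + 0
The gcd is 1. Working backward:
1 = 8 − 7
1 = −31 + 4·8
1 = 4·938 − 121·31
Thus 31·(-121) ≡ 1 (mod 938); reducing, -121 mod 938 = 817.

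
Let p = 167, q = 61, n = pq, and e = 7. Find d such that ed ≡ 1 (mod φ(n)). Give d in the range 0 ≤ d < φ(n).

φ(n) = (p−1)(q−1) = 166·60 = 9960.
Need d with 7·d ≡ 1 (mod 9960). Apply the extended Euclidean algorithm:
9960 = 1422×7 + 6
7 = 1×6 + 1
6 = 6×1 + 0
Back-substitute:
1 = 7 − 6
1 = −9960 + 1423·7
So 7·1423 ≡ 1 (mod 9960), hence d = 1423.

1423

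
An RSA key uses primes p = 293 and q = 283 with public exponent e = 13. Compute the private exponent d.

38005

φ(n) = (p−1)(q−1) = 292·282 = 82344.
Need d with 13·d ≡ 1 (mod 82344). Apply the extended Euclidean algorithm:
82344 = 6334*13 + 2
13 = 6*2 + 1
2 = 2*1 + 0
Back-substitute:
1 = 13 − 6·2
1 = −6·82344 + 38005·13
So 13·38005 ≡ 1 (mod 82344), hence d = 38005.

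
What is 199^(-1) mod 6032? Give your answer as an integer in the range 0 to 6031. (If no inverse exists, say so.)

4183

Extended Euclidean algorithm:
6032 = 30×199 + 62
199 = 3×62 + 13
62 = 4×13 + 10
13 = 1×10 + 3
10 = 3×3 + 1
3 = 3×1 + 0
The gcd is 1. Working backward:
1 = 10 − 3·3
1 = −3·13 + 4·10
1 = 4·62 − 19·13
1 = −19·199 + 61·62
1 = 61·6032 − 1849·199
Hence 199⁻¹ ≡ -1849 ≡ 4183 (mod 6032).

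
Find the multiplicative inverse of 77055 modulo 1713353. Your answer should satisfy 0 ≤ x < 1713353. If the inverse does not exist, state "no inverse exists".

Run Euclid on (1713353, 77055):
1713353 = 22·77055 + 18143
77055 = 4·18143 + 4483
18143 = 4·4483 + 211
4483 = 21·211 + 52
211 = 4·52 + 3
52 = 17·3 + 1
3 = 3·1 + 0
gcd = 1, so the inverse exists. Back-substitute:
1 = 52 − 17·3
1 = −17·211 + 69·52
1 = 69·4483 − 1466·211
1 = −1466·18143 + 5933·4483
1 = 5933·77055 − 25198·18143
1 = −25198·1713353 + 560289·77055
So 77055·560289 ≡ 1 (mod 1713353).

560289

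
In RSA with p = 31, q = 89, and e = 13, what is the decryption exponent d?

2437

φ(n) = (p−1)(q−1) = 30·88 = 2640.
Need d with 13·d ≡ 1 (mod 2640). Apply the extended Euclidean algorithm:
2640 = 203·13 + 1
13 = 13·1 + 0
Back-substitute:
1 = 2640 − 203·13
So 13·(-203) ≡ 1 (mod 2640), hence d ≡ -203 ≡ 2437 (mod 2640).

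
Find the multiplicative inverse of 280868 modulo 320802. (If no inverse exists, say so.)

Compute gcd(280868, 320802):
320802 = 1×280868 + 39934
280868 = 7×39934 + 1330
39934 = 30×1330 + 34
1330 = 39×34 + 4
34 = 8×4 + 2
4 = 2×2 + 0
gcd(280868, 320802) = 2 ≠ 1, so 280868 has no multiplicative inverse modulo 320802.

no inverse exists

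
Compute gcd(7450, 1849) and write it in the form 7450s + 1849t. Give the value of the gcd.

1

Repeated division:
7450 = 4*1849 + 54
1849 = 34*54 + 13
54 = 4*13 + 2
13 = 6*2 + 1
2 = 2*1 + 0
gcd(7450, 1849) = 1.
Back-substituting:
1 = 13 − 6·2
1 = −6·54 + 25·13
1 = 25·1849 − 856·54
1 = −856·7450 + 3449·1849
So 1 = (-856)·7450 + (3449)·1849.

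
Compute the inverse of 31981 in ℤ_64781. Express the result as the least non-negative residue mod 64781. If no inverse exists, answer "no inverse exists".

Apply the Euclidean algorithm to 64781 and 31981:
64781 = 2×31981 + 819
31981 = 39×819 + 40
819 = 20×40 + 19
40 = 2×19 + 2
19 = 9×2 + 1
2 = 2×1 + 0
Since gcd(31981, 64781) = 1, back-substitute to write 1 as a combination:
1 = 19 − 9·2
1 = −9·40 + 19·19
1 = 19·819 − 389·40
1 = −389·31981 + 15190·819
1 = 15190·64781 − 30769·31981
Hence 31981⁻¹ ≡ -30769 ≡ 34012 (mod 64781).

34012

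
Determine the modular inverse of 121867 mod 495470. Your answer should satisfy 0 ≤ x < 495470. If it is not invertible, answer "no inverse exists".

Extended Euclidean algorithm:
495470 = 4×121867 + 8002
121867 = 15×8002 + 1837
8002 = 4×1837 + 654
1837 = 2×654 + 529
654 = 1×529 + 125
529 = 4×125 + 29
125 = 4×29 + 9
29 = 3×9 + 2
9 = 4×2 + 1
2 = 2×1 + 0
gcd = 1, so the inverse exists. Back-substitute:
1 = 9 − 4·2
1 = −4·29 + 13·9
1 = 13·125 − 56·29
1 = −56·529 + 237·125
1 = 237·654 − 293·529
1 = −293·1837 + 823·654
1 = 823·8002 − 3585·1837
1 = −3585·121867 + 54598·8002
1 = 54598·495470 − 221977·121867
So 121867·(-221977) ≡ 1 (mod 495470), and -221977 ≡ 273493 (mod 495470).

273493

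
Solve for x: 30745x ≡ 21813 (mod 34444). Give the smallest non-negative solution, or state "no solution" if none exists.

First find gcd(30745, 34444):
34444 = 1*30745 + 3699
30745 = 8*3699 + 1153
3699 = 3*1153 + 240
1153 = 4*240 + 193
240 = 1*193 + 47
193 = 4*47 + 5
47 = 9*5 + 2
5 = 2*2 + 1
2 = 2*1 + 0
gcd = 1, so a unique solution mod 34444 exists.
Back-substitute for the Bézout coefficients:
1 = 5 − 2·2
1 = −2·47 + 19·5
1 = 19·193 − 78·47
1 = −78·240 + 97·193
1 = 97·1153 − 466·240
1 = −466·3699 + 1495·1153
1 = 1495·30745 − 12426·3699
1 = −12426·34444 + 13921·30745
So 30745·(13921) ≡ 1 (mod 34444), giving 30745⁻¹ ≡ 13921.
x ≡ 30745⁻¹·21813 ≡ 13921·21813 ≡ 469 (mod 34444).

469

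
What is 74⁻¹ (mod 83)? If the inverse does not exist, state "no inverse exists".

46

Apply the Euclidean algorithm to 83 and 74:
83 = 1×74 + 9
74 = 8×9 + 2
9 = 4×2 + 1
2 = 2×1 + 0
gcd = 1, so the inverse exists. Back-substitute:
1 = 9 − 4·2
1 = −4·74 + 33·9
1 = 33·83 − 37·74
So 74·(-37) ≡ 1 (mod 83), and -37 ≡ 46 (mod 83).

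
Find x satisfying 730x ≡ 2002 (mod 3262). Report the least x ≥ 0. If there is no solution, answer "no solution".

959

First find gcd(730, 3262):
3262 = 4*730 + 342
730 = 2*342 + 46
342 = 7*46 + 20
46 = 2*20 + 6
20 = 3*6 + 2
6 = 3*2 + 0
gcd = 2 and 2 | 2002, so solutions exist. Divide through by 2: 365x ≡ 1001 (mod 1631).
Now find 365⁻¹ mod 1631:
1631 = 4·365 + 171
365 = 2·171 + 23
171 = 7·23 + 10
23 = 2·10 + 3
10 = 3·3 + 1
3 = 3·1 + 0
Back-substitute:
1 = 10 − 3·3
1 = −3·23 + 7·10
1 = 7·171 − 52·23
1 = −52·365 + 111·171
1 = 111·1631 − 496·365
So 365·(-496) ≡ 1 (mod 1631), i.e. 365⁻¹ ≡ 1135.
Then x ≡ 1135·1001 ≡ 959 (mod 1631); the smallest non-negative solution is x = 959.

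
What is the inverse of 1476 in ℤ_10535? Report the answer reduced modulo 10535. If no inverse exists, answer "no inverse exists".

gcd(10535, 1476) by repeated division:
10535 = 7·1476 + 203
1476 = 7·203 + 55
203 = 3·55 + 38
55 = 1·38 + 17
38 = 2·17 + 4
17 = 4·4 + 1
4 = 4·1 + 0
Since gcd(1476, 10535) = 1, back-substitute to write 1 as a combination:
1 = 17 − 4·4
1 = −4·38 + 9·17
1 = 9·55 − 13·38
1 = −13·203 + 48·55
1 = 48·1476 − 349·203
1 = −349·10535 + 2491·1476
So 1476·2491 ≡ 1 (mod 10535).

2491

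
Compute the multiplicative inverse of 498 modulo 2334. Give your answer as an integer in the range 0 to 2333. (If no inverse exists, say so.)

Euclidean algorithm on 2334, 498:
2334 = 4*498 + 342
498 = 1*342 + 156
342 = 2*156 + 30
156 = 5*30 + 6
30 = 5*6 + 0
gcd(498, 2334) = 6 ≠ 1, so 498 has no multiplicative inverse modulo 2334.

no inverse exists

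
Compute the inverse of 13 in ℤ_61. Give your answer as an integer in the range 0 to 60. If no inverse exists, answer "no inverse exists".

Run Euclid on (61, 13):
61 = 4*13 + 9
13 = 1*9 + 4
9 = 2*4 + 1
4 = 4*1 + 0
gcd = 1, so the inverse exists. Back-substitute:
1 = 9 − 2·4
1 = −2·13 + 3·9
1 = 3·61 − 14·13
So 13·(-14) ≡ 1 (mod 61), and -14 ≡ 47 (mod 61).

47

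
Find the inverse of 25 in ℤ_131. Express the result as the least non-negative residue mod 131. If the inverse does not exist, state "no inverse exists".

Run Euclid on (131, 25):
131 = 5*25 + 6
25 = 4*6 + 1
6 = 6*1 + 0
The gcd is 1. Working backward:
1 = 25 − 4·6
1 = −4·131 + 21·25
So 25·21 ≡ 1 (mod 131).

21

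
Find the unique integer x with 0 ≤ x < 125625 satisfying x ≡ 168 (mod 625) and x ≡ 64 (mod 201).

Write x = 168 + 625·k. Then 625·k ≡ 64 − 168 ≡ 97 (mod 201).
Need 625⁻¹ mod 201. Extended Euclid on (201, 22):
201 = 9*22 + 3
22 = 7*3 + 1
3 = 3*1 + 0
Back-substitute:
1 = 22 − 7·3
1 = −7·201 + 64·22
625⁻¹ ≡ 64 (mod 201), so k ≡ 64·97 ≡ 178 (mod 201).
x = 168 + 625·178 = 111418.

111418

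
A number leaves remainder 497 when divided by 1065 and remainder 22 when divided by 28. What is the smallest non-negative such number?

Write x = 497 + 1065·k. Then 1065·k ≡ 22 − 497 ≡ 1 (mod 28).
Need 1065⁻¹ mod 28. Extended Euclid on (28, 1):
28 = 28·1 + 0
1065⁻¹ ≡ 1 (mod 28), so k ≡ 1·1 ≡ 1 (mod 28).
x = 497 + 1065·1 = 1562.

1562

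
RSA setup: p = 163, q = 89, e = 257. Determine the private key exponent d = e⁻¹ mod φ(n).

φ(n) = (p−1)(q−1) = 162·88 = 14256.
Need d with 257·d ≡ 1 (mod 14256). Apply the extended Euclidean algorithm:
14256 = 55·257 + 121
257 = 2·121 + 15
121 = 8·15 + 1
15 = 15·1 + 0
Back-substitute:
1 = 121 − 8·15
1 = −8·257 + 17·121
1 = 17·14256 − 943·257
So 257·(-943) ≡ 1 (mod 14256), hence d ≡ -943 ≡ 13313 (mod 14256).

13313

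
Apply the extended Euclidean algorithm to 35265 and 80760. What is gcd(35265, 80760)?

15

Apply Euclid's algorithm to 80760 and 35265:
80760 = 2*35265 + 10230
35265 = 3*10230 + 4575
10230 = 2*4575 + 1080
4575 = 4*1080 + 255
1080 = 4*255 + 60
255 = 4*60 + 15
60 = 4*15 + 0
gcd(35265, 80760) = 15.
Back-substituting:
15 = 255 − 4·60
15 = −4·1080 + 17·255
15 = 17·4575 − 72·1080
15 = −72·10230 + 161·4575
15 = 161·35265 − 555·10230
15 = −555·80760 + 1271·35265
So 15 = (-555)·80760 + (1271)·35265.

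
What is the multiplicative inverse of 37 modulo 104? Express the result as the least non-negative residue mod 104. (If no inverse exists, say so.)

45

Extended Euclidean algorithm:
104 = 2·37 + 30
37 = 1·30 + 7
30 = 4·7 + 2
7 = 3·2 + 1
2 = 2·1 + 0
Since gcd(37, 104) = 1, back-substitute to write 1 as a combination:
1 = 7 − 3·2
1 = −3·30 + 13·7
1 = 13·37 − 16·30
1 = −16·104 + 45·37
So 37·45 ≡ 1 (mod 104).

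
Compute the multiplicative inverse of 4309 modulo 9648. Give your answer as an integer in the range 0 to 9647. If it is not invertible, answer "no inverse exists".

gcd(9648, 4309) by repeated division:
9648 = 2×4309 + 1030
4309 = 4×1030 + 189
1030 = 5×189 + 85
189 = 2×85 + 19
85 = 4×19 + 9
19 = 2×9 + 1
9 = 9×1 + 0
Since gcd(4309, 9648) = 1, back-substitute to write 1 as a combination:
1 = 19 − 2·9
1 = −2·85 + 9·19
1 = 9·189 − 20·85
1 = −20·1030 + 109·189
1 = 109·4309 − 456·1030
1 = −456·9648 + 1021·4309
So 4309·1021 ≡ 1 (mod 9648).

1021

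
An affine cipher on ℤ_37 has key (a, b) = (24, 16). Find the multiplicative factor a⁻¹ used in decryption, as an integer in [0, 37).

Apply the Euclidean algorithm to 37 and 24:
37 = 1×24 + 13
24 = 1×13 + 11
13 = 1×11 + 2
11 = 5×2 + 1
2 = 2×1 + 0
Since gcd(24, 37) = 1, back-substitute to write 1 as a combination:
1 = 11 − 5·2
1 = −5·13 + 6·11
1 = 6·24 − 11·13
1 = −11·37 + 17·24
So 24·17 ≡ 1 (mod 37).

17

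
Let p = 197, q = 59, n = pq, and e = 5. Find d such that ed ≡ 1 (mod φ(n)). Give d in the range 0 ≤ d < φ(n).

φ(n) = (p−1)(q−1) = 196·58 = 11368.
Need d with 5·d ≡ 1 (mod 11368). Apply the extended Euclidean algorithm:
11368 = 2273×5 + 3
5 = 1×3 + 2
3 = 1×2 + 1
2 = 2×1 + 0
Back-substitute:
1 = 3 − 2
1 = −5 + 2·3
1 = 2·11368 − 4547·5
So 5·(-4547) ≡ 1 (mod 11368), hence d ≡ -4547 ≡ 6821 (mod 11368).

6821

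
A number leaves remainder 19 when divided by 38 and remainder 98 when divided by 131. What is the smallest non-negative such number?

Write x = 19 + 38·k. Then 38·k ≡ 98 − 19 ≡ 79 (mod 131).
Need 38⁻¹ mod 131. Extended Euclid on (131, 38):
131 = 3×38 + 17
38 = 2×17 + 4
17 = 4×4 + 1
4 = 4×1 + 0
Back-substitute:
1 = 17 − 4·4
1 = −4·38 + 9·17
1 = 9·131 − 31·38
38⁻¹ ≡ 100 (mod 131), so k ≡ 100·79 ≡ 40 (mod 131).
x = 19 + 38·40 = 1539.

1539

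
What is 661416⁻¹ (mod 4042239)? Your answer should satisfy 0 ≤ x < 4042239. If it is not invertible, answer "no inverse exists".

no inverse exists

Euclidean algorithm on 4042239, 661416:
4042239 = 6×661416 + 73743
661416 = 8×73743 + 71472
73743 = 1×71472 + 2271
71472 = 31×2271 + 1071
2271 = 2×1071 + 129
1071 = 8×129 + 39
129 = 3×39 + 12
39 = 3×12 + 3
12 = 4×3 + 0
gcd(661416, 4042239) = 3 ≠ 1, so 661416 has no multiplicative inverse modulo 4042239.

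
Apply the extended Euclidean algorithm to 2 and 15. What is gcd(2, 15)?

1

Apply Euclid's algorithm to 15 and 2:
15 = 7×2 + 1
2 = 2×1 + 0
gcd(2, 15) = 1.
Back-substituting:
1 = 15 − 7·2
So 1 = (1)·15 + (-7)·2.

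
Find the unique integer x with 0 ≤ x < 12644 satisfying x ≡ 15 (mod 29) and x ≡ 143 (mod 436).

7555

Write x = 15 + 29·k. Then 29·k ≡ 143 − 15 ≡ 128 (mod 436).
Need 29⁻¹ mod 436. Extended Euclid on (436, 29):
436 = 15·29 + 1
29 = 29·1 + 0
Back-substitute:
1 = 436 − 15·29
29⁻¹ ≡ 421 (mod 436), so k ≡ 421·128 ≡ 260 (mod 436).
x = 15 + 29·260 = 7555.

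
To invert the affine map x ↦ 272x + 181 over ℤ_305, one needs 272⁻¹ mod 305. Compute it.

268

Apply the Euclidean algorithm to 305 and 272:
305 = 1*272 + 33
272 = 8*33 + 8
33 = 4*8 + 1
8 = 8*1 + 0
The gcd is 1. Working backward:
1 = 33 − 4·8
1 = −4·272 + 33·33
1 = 33·305 − 37·272
So 272·(-37) ≡ 1 (mod 305), and -37 ≡ 268 (mod 305).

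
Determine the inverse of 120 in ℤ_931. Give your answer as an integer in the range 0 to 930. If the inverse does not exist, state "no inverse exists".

Apply the Euclidean algorithm to 931 and 120:
931 = 7*120 + 91
120 = 1*91 + 29
91 = 3*29 + 4
29 = 7*4 + 1
4 = 4*1 + 0
The gcd is 1. Working backward:
1 = 29 − 7·4
1 = −7·91 + 22·29
1 = 22·120 − 29·91
1 = −29·931 + 225·120
So 120·225 ≡ 1 (mod 931).

225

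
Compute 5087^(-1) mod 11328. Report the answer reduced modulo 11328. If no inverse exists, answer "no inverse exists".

10847

Run Euclid on (11328, 5087):
11328 = 2×5087 + 1154
5087 = 4×1154 + 471
1154 = 2×471 + 212
471 = 2×212 + 47
212 = 4×47 + 24
47 = 1×24 + 23
24 = 1×23 + 1
23 = 23×1 + 0
gcd = 1, so the inverse exists. Back-substitute:
1 = 24 − 23
1 = −47 + 2·24
1 = 2·212 − 9·47
1 = −9·471 + 20·212
1 = 20·1154 − 49·471
1 = −49·5087 + 216·1154
1 = 216·11328 − 481·5087
So 5087·(-481) ≡ 1 (mod 11328), and -481 ≡ 10847 (mod 11328).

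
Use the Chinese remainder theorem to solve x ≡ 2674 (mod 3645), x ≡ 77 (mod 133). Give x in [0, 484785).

410914

Write x = 2674 + 3645·k. Then 3645·k ≡ 77 − 2674 ≡ 63 (mod 133).
Need 3645⁻¹ mod 133. Extended Euclid on (133, 54):
133 = 2·54 + 25
54 = 2·25 + 4
25 = 6·4 + 1
4 = 4·1 + 0
Back-substitute:
1 = 25 − 6·4
1 = −6·54 + 13·25
1 = 13·133 − 32·54
3645⁻¹ ≡ 101 (mod 133), so k ≡ 101·63 ≡ 112 (mod 133).
x = 2674 + 3645·112 = 410914.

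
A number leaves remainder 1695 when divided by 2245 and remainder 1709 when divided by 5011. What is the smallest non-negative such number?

2938155

Write x = 1695 + 2245·k. Then 2245·k ≡ 1709 − 1695 ≡ 14 (mod 5011).
Need 2245⁻¹ mod 5011. Extended Euclid on (5011, 2245):
5011 = 2×2245 + 521
2245 = 4×521 + 161
521 = 3×161 + 38
161 = 4×38 + 9
38 = 4×9 + 2
9 = 4×2 + 1
2 = 2×1 + 0
Back-substitute:
1 = 9 − 4·2
1 = −4·38 + 17·9
1 = 17·161 − 72·38
1 = −72·521 + 233·161
1 = 233·2245 − 1004·521
1 = −1004·5011 + 2241·2245
2245⁻¹ ≡ 2241 (mod 5011), so k ≡ 2241·14 ≡ 1308 (mod 5011).
x = 1695 + 2245·1308 = 2938155.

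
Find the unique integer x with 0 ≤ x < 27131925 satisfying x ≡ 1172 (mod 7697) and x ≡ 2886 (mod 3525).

22414836

Write x = 1172 + 7697·k. Then 7697·k ≡ 2886 − 1172 ≡ 1714 (mod 3525).
Need 7697⁻¹ mod 3525. Extended Euclid on (3525, 647):
3525 = 5·647 + 290
647 = 2·290 + 67
290 = 4·67 + 22
67 = 3·22 + 1
22 = 22·1 + 0
Back-substitute:
1 = 67 − 3·22
1 = −3·290 + 13·67
1 = 13·647 − 29·290
1 = −29·3525 + 158·647
7697⁻¹ ≡ 158 (mod 3525), so k ≡ 158·1714 ≡ 2912 (mod 3525).
x = 1172 + 7697·2912 = 22414836.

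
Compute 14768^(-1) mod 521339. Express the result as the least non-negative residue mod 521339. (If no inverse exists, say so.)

no inverse exists

Euclidean algorithm on 521339, 14768:
521339 = 35·14768 + 4459
14768 = 3·4459 + 1391
4459 = 3·1391 + 286
1391 = 4·286 + 247
286 = 1·247 + 39
247 = 6·39 + 13
39 = 3·13 + 0
gcd(14768, 521339) = 13 ≠ 1, so 14768 has no multiplicative inverse modulo 521339.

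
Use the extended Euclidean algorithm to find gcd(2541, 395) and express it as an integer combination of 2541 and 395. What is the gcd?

Apply Euclid's algorithm to 2541 and 395:
2541 = 6·395 + 171
395 = 2·171 + 53
171 = 3·53 + 12
53 = 4·12 + 5
12 = 2·5 + 2
5 = 2·2 + 1
2 = 2·1 + 0
gcd(2541, 395) = 1.
Working backward:
1 = 5 − 2·2
1 = −2·12 + 5·5
1 = 5·53 − 22·12
1 = −22·171 + 71·53
1 = 71·395 − 164·171
1 = −164·2541 + 1055·395
So 1 = (-164)·2541 + (1055)·395.

1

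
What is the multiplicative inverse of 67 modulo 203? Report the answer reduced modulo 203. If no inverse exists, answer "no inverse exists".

100

Extended Euclidean algorithm:
203 = 3*67 + 2
67 = 33*2 + 1
2 = 2*1 + 0
gcd = 1, so the inverse exists. Back-substitute:
1 = 67 − 33·2
1 = −33·203 + 100·67
So 67·100 ≡ 1 (mod 203).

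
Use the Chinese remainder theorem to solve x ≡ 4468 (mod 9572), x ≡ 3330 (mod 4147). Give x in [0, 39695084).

Write x = 4468 + 9572·k. Then 9572·k ≡ 3330 − 4468 ≡ 3009 (mod 4147).
Need 9572⁻¹ mod 4147. Extended Euclid on (4147, 1278):
4147 = 3*1278 + 313
1278 = 4*313 + 26
313 = 12*26 + 1
26 = 26*1 + 0
Back-substitute:
1 = 313 − 12·26
1 = −12·1278 + 49·313
1 = 49·4147 − 159·1278
9572⁻¹ ≡ 3988 (mod 4147), so k ≡ 3988·3009 ≡ 2621 (mod 4147).
x = 4468 + 9572·2621 = 25092680.

25092680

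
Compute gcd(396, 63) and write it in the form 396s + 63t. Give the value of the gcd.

9

Apply Euclid's algorithm to 396 and 63:
396 = 6·63 + 18
63 = 3·18 + 9
18 = 2·9 + 0
gcd(396, 63) = 9.
Express as a combination:
9 = 63 − 3·18
9 = −3·396 + 19·63
So 9 = (-3)·396 + (19)·63.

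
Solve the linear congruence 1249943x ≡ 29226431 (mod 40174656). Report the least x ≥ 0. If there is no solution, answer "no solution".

7729369

First find gcd(1249943, 40174656):
40174656 = 32×1249943 + 176480
1249943 = 7×176480 + 14583
176480 = 12×14583 + 1484
14583 = 9×1484 + 1227
1484 = 1×1227 + 257
1227 = 4×257 + 199
257 = 1×199 + 58
199 = 3×58 + 25
58 = 2×25 + 8
25 = 3×8 + 1
8 = 8×1 + 0
gcd = 1, so a unique solution mod 40174656 exists.
Back-substitute for the Bézout coefficients:
1 = 25 − 3·8
1 = −3·58 + 7·25
1 = 7·199 − 24·58
1 = −24·257 + 31·199
1 = 31·1227 − 148·257
1 = −148·1484 + 179·1227
1 = 179·14583 − 1759·1484
1 = −1759·176480 + 21287·14583
1 = 21287·1249943 − 150768·176480
1 = −150768·40174656 + 4845863·1249943
So 1249943·(4845863) ≡ 1 (mod 40174656), giving 1249943⁻¹ ≡ 4845863.
x ≡ 1249943⁻¹·29226431 ≡ 4845863·29226431 ≡ 7729369 (mod 40174656).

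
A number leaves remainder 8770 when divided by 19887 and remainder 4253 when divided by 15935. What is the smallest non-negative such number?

117620488

Write x = 8770 + 19887·k. Then 19887·k ≡ 4253 − 8770 ≡ 11418 (mod 15935).
Need 19887⁻¹ mod 15935. Extended Euclid on (15935, 3952):
15935 = 4·3952 + 127
3952 = 31·127 + 15
127 = 8·15 + 7
15 = 2·7 + 1
7 = 7·1 + 0
Back-substitute:
1 = 15 − 2·7
1 = −2·127 + 17·15
1 = 17·3952 − 529·127
1 = −529·15935 + 2133·3952
19887⁻¹ ≡ 2133 (mod 15935), so k ≡ 2133·11418 ≡ 5914 (mod 15935).
x = 8770 + 19887·5914 = 117620488.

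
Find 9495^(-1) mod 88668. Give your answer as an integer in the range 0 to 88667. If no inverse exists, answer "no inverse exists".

no inverse exists

Compute gcd(9495, 88668):
88668 = 9·9495 + 3213
9495 = 2·3213 + 3069
3213 = 1·3069 + 144
3069 = 21·144 + 45
144 = 3·45 + 9
45 = 5·9 + 0
gcd(9495, 88668) = 9 ≠ 1, so 9495 has no multiplicative inverse modulo 88668.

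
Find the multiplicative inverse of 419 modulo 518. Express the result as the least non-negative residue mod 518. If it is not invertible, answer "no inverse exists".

Extended Euclidean algorithm:
518 = 1·419 + 99
419 = 4·99 + 23
99 = 4·23 + 7
23 = 3·7 + 2
7 = 3·2 + 1
2 = 2·1 + 0
The gcd is 1. Working backward:
1 = 7 − 3·2
1 = −3·23 + 10·7
1 = 10·99 − 43·23
1 = −43·419 + 182·99
1 = 182·518 − 225·419
So 419·(-225) ≡ 1 (mod 518), and -225 ≡ 293 (mod 518).

293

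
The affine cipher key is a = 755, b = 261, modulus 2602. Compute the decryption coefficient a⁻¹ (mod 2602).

gcd(2602, 755) by repeated division:
2602 = 3·755 + 337
755 = 2·337 + 81
337 = 4·81 + 13
81 = 6·13 + 3
13 = 4·3 + 1
3 = 3·1 + 0
gcd = 1, so the inverse exists. Back-substitute:
1 = 13 − 4·3
1 = −4·81 + 25·13
1 = 25·337 − 104·81
1 = −104·755 + 233·337
1 = 233·2602 − 803·755
So 755·(-803) ≡ 1 (mod 2602), and -803 ≡ 1799 (mod 2602).

1799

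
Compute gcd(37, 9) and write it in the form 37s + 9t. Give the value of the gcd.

1

Euclidean algorithm:
37 = 4·9 + 1
9 = 9·1 + 0
gcd(37, 9) = 1.
Back-substituting:
1 = 37 − 4·9
So 1 = (1)·37 + (-4)·9.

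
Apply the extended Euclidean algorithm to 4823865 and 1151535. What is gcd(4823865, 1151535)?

15

Repeated division:
4823865 = 4×1151535 + 217725
1151535 = 5×217725 + 62910
217725 = 3×62910 + 28995
62910 = 2×28995 + 4920
28995 = 5×4920 + 4395
4920 = 1×4395 + 525
4395 = 8×525 + 195
525 = 2×195 + 135
195 = 1×135 + 60
135 = 2×60 + 15
60 = 4×15 + 0
gcd(4823865, 1151535) = 15.
Express as a combination:
15 = 135 − 2·60
15 = −2·195 + 3·135
15 = 3·525 − 8·195
15 = −8·4395 + 67·525
15 = 67·4920 − 75·4395
15 = −75·28995 + 442·4920
15 = 442·62910 − 959·28995
15 = −959·217725 + 3319·62910
15 = 3319·1151535 − 17554·217725
15 = −17554·4823865 + 73535·1151535
So 15 = (-17554)·4823865 + (73535)·1151535.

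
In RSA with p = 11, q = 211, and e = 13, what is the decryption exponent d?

1777

φ(n) = (p−1)(q−1) = 10·210 = 2100.
Need d with 13·d ≡ 1 (mod 2100). Apply the extended Euclidean algorithm:
2100 = 161·13 + 7
13 = 1·7 + 6
7 = 1·6 + 1
6 = 6·1 + 0
Back-substitute:
1 = 7 − 6
1 = −13 + 2·7
1 = 2·2100 − 323·13
So 13·(-323) ≡ 1 (mod 2100), hence d ≡ -323 ≡ 1777 (mod 2100).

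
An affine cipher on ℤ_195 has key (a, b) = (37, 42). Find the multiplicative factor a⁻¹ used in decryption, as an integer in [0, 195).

58

gcd(195, 37) by repeated division:
195 = 5*37 + 10
37 = 3*10 + 7
10 = 1*7 + 3
7 = 2*3 + 1
3 = 3*1 + 0
The gcd is 1. Working backward:
1 = 7 − 2·3
1 = −2·10 + 3·7
1 = 3·37 − 11·10
1 = −11·195 + 58·37
So 37·58 ≡ 1 (mod 195).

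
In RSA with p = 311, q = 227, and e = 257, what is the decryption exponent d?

φ(n) = (p−1)(q−1) = 310·226 = 70060.
Need d with 257·d ≡ 1 (mod 70060). Apply the extended Euclidean algorithm:
70060 = 272·257 + 156
257 = 1·156 + 101
156 = 1·101 + 55
101 = 1·55 + 46
55 = 1·46 + 9
46 = 5·9 + 1
9 = 9·1 + 0
Back-substitute:
1 = 46 − 5·9
1 = −5·55 + 6·46
1 = 6·101 − 11·55
1 = −11·156 + 17·101
1 = 17·257 − 28·156
1 = −28·70060 + 7633·257
So 257·7633 ≡ 1 (mod 70060), hence d = 7633.

7633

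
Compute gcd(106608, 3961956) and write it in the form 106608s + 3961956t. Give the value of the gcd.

12

Repeated division:
3961956 = 37*106608 + 17460
106608 = 6*17460 + 1848
17460 = 9*1848 + 828
1848 = 2*828 + 192
828 = 4*192 + 60
192 = 3*60 + 12
60 = 5*12 + 0
gcd(106608, 3961956) = 12.
Working backward:
12 = 192 − 3·60
12 = −3·828 + 13·192
12 = 13·1848 − 29·828
12 = −29·17460 + 274·1848
12 = 274·106608 − 1673·17460
12 = −1673·3961956 + 62175·106608
So 12 = (-1673)·3961956 + (62175)·106608.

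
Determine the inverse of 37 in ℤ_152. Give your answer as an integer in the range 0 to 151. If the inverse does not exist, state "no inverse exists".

37

gcd(152, 37) by repeated division:
152 = 4·37 + 4
37 = 9·4 + 1
4 = 4·1 + 0
The gcd is 1. Working backward:
1 = 37 − 9·4
1 = −9·152 + 37·37
So 37·37 ≡ 1 (mod 152).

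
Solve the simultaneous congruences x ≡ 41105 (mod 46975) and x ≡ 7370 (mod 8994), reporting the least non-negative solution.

327973580

Write x = 41105 + 46975·k. Then 46975·k ≡ 7370 − 41105 ≡ 2241 (mod 8994).
Need 46975⁻¹ mod 8994. Extended Euclid on (8994, 2005):
8994 = 4·2005 + 974
2005 = 2·974 + 57
974 = 17·57 + 5
57 = 11·5 + 2
5 = 2·2 + 1
2 = 2·1 + 0
Back-substitute:
1 = 5 − 2·2
1 = −2·57 + 23·5
1 = 23·974 − 393·57
1 = −393·2005 + 809·974
1 = 809·8994 − 3629·2005
46975⁻¹ ≡ 5365 (mod 8994), so k ≡ 5365·2241 ≡ 6981 (mod 8994).
x = 41105 + 46975·6981 = 327973580.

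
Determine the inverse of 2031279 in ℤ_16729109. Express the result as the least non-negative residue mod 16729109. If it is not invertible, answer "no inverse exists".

16225954

Apply the Euclidean algorithm to 16729109 and 2031279:
16729109 = 8·2031279 + 478877
2031279 = 4·478877 + 115771
478877 = 4·115771 + 15793
115771 = 7·15793 + 5220
15793 = 3·5220 + 133
5220 = 39·133 + 33
133 = 4·33 + 1
33 = 33·1 + 0
The gcd is 1. Working backward:
1 = 133 − 4·33
1 = −4·5220 + 157·133
1 = 157·15793 − 475·5220
1 = −475·115771 + 3482·15793
1 = 3482·478877 − 14403·115771
1 = −14403·2031279 + 61094·478877
1 = 61094·16729109 − 503155·2031279
Hence 2031279⁻¹ ≡ -503155 ≡ 16225954 (mod 16729109).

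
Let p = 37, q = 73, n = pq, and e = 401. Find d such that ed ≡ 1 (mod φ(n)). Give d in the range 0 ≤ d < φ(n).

φ(n) = (p−1)(q−1) = 36·72 = 2592.
Need d with 401·d ≡ 1 (mod 2592). Apply the extended Euclidean algorithm:
2592 = 6*401 + 186
401 = 2*186 + 29
186 = 6*29 + 12
29 = 2*12 + 5
12 = 2*5 + 2
5 = 2*2 + 1
2 = 2*1 + 0
Back-substitute:
1 = 5 − 2·2
1 = −2·12 + 5·5
1 = 5·29 − 12·12
1 = −12·186 + 77·29
1 = 77·401 − 166·186
1 = −166·2592 + 1073·401
So 401·1073 ≡ 1 (mod 2592), hence d = 1073.

1073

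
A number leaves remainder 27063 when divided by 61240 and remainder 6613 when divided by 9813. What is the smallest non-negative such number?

244252183

Write x = 27063 + 61240·k. Then 61240·k ≡ 6613 − 27063 ≡ 8989 (mod 9813).
Need 61240⁻¹ mod 9813. Extended Euclid on (9813, 2362):
9813 = 4×2362 + 365
2362 = 6×365 + 172
365 = 2×172 + 21
172 = 8×21 + 4
21 = 5×4 + 1
4 = 4×1 + 0
Back-substitute:
1 = 21 − 5·4
1 = −5·172 + 41·21
1 = 41·365 − 87·172
1 = −87·2362 + 563·365
1 = 563·9813 − 2339·2362
61240⁻¹ ≡ 7474 (mod 9813), so k ≡ 7474·8989 ≡ 3988 (mod 9813).
x = 27063 + 61240·3988 = 244252183.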